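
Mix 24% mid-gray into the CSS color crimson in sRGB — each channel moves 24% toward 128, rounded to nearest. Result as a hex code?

#C62E4C

CSS crimson is rgb(220, 20, 60).
Per channel, c → c + 0.24(128 − c):
  R: 220 − 22.08 = 197.92 → 198
  G: 20 + 25.92 = 45.92 → 46
  B: 60 + 0.24×(128−60) = 60 + 16.32 = 76.32 → 76
rgb(198, 46, 76) = #C62E4C.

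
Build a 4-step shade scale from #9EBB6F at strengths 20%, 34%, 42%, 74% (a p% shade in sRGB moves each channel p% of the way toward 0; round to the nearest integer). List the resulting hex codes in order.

#7E9659, #687B49, #5C6C40, #29311D

#9EBB6F is rgb(158, 187, 111).
20%: (158 − 31.6 = 126.4→126, 187 − 37.4 = 149.6→150, 111 − 22.2 = 88.8→89) → #7E9659
34%: (158 − 53.72 = 104.28→104, 187 − 63.58 = 123.42→123, 111 − 37.74 = 73.26→73) → #687B49
42%: (158 − 66.36 = 91.64→92, 187 − 78.54 = 108.46→108, 111 − 46.62 = 64.38→64) → #5C6C40
74%: (158 − 116.92 = 41.08→41, 187 − 138.38 = 48.62→49, 111 − 82.14 = 28.86→29) → #29311D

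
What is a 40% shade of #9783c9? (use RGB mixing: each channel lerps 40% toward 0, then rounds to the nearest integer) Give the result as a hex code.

#9783c9 is rgb(151, 131, 201).
Lerp each channel 40% toward 0:
  R: 151 − 60.4 = 90.6 → 91
  G: 131 − 52.4 = 78.6 → 79
  B: 201 − 80.4 = 120.6 → 121
rgb(91, 79, 121) = #5b4f79.

#5b4f79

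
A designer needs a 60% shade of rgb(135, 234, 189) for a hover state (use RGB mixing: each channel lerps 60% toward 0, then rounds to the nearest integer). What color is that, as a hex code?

A 60% shade moves each channel 60% toward 0:
  R: 135 − 81 = 54 → 54
  G: 234 + 0.6×(0−234) = 234 − 140.4 = 93.6 → 94
  B: 189 + 0.6×(0−189) = 189 − 113.4 = 75.6 → 76
rgb(54, 94, 76) = #365E4C.

#365E4C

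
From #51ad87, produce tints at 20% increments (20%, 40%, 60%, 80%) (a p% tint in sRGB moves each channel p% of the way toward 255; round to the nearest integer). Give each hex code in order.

#74bd9f, #97ceb7, #b9decf, #dcefe7

#51ad87 is rgb(81, 173, 135).
20%: (81 + 34.8 = 115.8→116, 173 + 16.4 = 189.4→189, 135 + 24 = 159→159) → #74bd9f
40%: (81 + 69.6 = 150.6→151, 173 + 32.8 = 205.8→206, 135 + 48 = 183→183) → #97ceb7
60%: (81 + 104.4 = 185.4→185, 173 + 49.2 = 222.2→222, 135 + 72 = 207→207) → #b9decf
80%: (81 + 139.2 = 220.2→220, 173 + 65.6 = 238.6→239, 135 + 96 = 231→231) → #dcefe7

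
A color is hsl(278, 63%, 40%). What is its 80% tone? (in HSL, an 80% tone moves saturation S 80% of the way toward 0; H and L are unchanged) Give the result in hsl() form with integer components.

hsl(278, 13%, 40%)

S moves 80% from 63 toward 0: 63 − 50.4 = 12.6 → 13.
H and L are unchanged.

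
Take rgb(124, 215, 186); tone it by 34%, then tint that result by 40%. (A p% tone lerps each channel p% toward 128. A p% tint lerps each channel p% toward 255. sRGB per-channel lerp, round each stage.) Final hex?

#b1d5ca

Per channel, c → c + 0.34(128 − c):
  R: 124 + 1.36 = 125.36 → 125
  G: 215 + 0.34×(128−215) = 215 − 29.58 = 185.42 → 185
  B: 186 + 0.34×(128−186) = 186 − 19.72 = 166.28 → 166
After the tone: rgb(125, 185, 166) = #7db9a6.
A 40% tint moves each channel 40% toward 255:
  R: 125 + 52 = 177 → 177
  G: 185 + 28 = 213 → 213
  B: 166 + 0.4×(255−166) = 166 + 35.6 = 201.6 → 202
rgb(177, 213, 202) = #b1d5ca.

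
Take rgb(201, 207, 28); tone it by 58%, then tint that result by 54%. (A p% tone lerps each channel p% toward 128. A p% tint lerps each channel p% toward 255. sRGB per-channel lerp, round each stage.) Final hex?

A 58% tone moves each channel 58% toward 128:
  R: 201 + 0.58×(128−201) = 201 − 42.34 = 158.66 → 159
  G: 207 + 0.58×(128−207) = 207 − 45.82 = 161.18 → 161
  B: 28 + 58 = 86 → 86
After the tone: rgb(159, 161, 86) = #9FA156.
Lerp each channel 54% toward 255:
  R: 159 + 0.54×(255−159) = 159 + 51.84 = 210.84 → 211
  G: 161 + 50.76 = 211.76 → 212
  B: 86 + 0.54×(255−86) = 86 + 91.26 = 177.26 → 177
rgb(211, 212, 177) = #D3D4B1.

#D3D4B1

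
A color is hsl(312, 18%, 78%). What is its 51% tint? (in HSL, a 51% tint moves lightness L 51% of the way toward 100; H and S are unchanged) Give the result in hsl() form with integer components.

hsl(312, 18%, 89%)

L moves 51% from 78 toward 100: 78 + 11.22 = 89.22 → 89.
H and S are unchanged.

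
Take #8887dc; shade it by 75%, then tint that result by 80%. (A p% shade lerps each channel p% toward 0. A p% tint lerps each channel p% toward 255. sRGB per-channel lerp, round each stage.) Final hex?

#8887dc is rgb(136, 135, 220).
Lerp each channel 75% toward 0:
  R: 136 + 0.75×(0−136) = 136 − 102 = 34 → 34
  G: 135 − 101.25 = 33.75 → 34
  B: 220 + 0.75×(0−220) = 220 − 165 = 55 → 55
After the shade: rgb(34, 34, 55) = #222237.
Per channel, c → c + 0.8(255 − c):
  R: 34 + 0.8×(255−34) = 34 + 176.8 = 210.8 → 211
  G: 34 + 0.8×(255−34) = 34 + 176.8 = 210.8 → 211
  B: 55 + 160 = 215 → 215
rgb(211, 211, 215) = #d3d3d7.

#d3d3d7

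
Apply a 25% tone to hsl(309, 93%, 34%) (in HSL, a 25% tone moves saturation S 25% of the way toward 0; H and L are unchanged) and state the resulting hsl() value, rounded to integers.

hsl(309, 70%, 34%)

S moves 25% from 93 toward 0: 93 − 23.25 = 69.75 → 70.
H and L are unchanged.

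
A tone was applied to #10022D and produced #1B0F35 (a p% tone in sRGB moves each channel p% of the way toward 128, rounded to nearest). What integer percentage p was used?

#10022D is rgb(16, 2, 45); #1B0F35 is rgb(27, 15, 53).
On the G channel (widest range): 15 ≈ 2 + (p/100)(128 − 2), so p ≈ 100×(15 − 2)/(128 − 2) = 1300/126 = 10.32.
p = 10 reproduces all three channels after rounding.

10%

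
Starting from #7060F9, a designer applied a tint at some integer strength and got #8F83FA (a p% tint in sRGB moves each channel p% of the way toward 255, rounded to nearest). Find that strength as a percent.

22%

#7060F9 is rgb(112, 96, 249); #8F83FA is rgb(143, 131, 250).
On the G channel (widest range): 131 ≈ 96 + (p/100)(255 − 96), so p ≈ 100×(131 − 96)/(255 − 96) = 3500/159 = 22.01.
p = 22 reproduces all three channels after rounding.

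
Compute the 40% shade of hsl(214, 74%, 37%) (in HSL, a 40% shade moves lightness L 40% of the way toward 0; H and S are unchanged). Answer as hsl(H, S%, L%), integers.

hsl(214, 74%, 22%)

L moves 40% from 37 toward 0: 37 − 14.8 = 22.2 → 22.
H and S are unchanged.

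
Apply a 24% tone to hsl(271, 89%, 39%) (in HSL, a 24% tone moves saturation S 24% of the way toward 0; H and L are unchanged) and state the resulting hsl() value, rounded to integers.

hsl(271, 68%, 39%)

S moves 24% from 89 toward 0: 89 − 21.36 = 67.64 → 68.
H and L are unchanged.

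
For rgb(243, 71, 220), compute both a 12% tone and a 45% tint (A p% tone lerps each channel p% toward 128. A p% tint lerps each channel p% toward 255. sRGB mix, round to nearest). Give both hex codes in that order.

#e54ed1, #f89aec

12% tone:
  R: 243 + 0.12×(128−243) = 243 − 13.8 = 229.2 → 229
  G: 71 + 0.12×(128−71) = 71 + 6.84 = 77.84 → 78
  B: 220 + 0.12×(128−220) = 220 − 11.04 = 208.96 → 209
  → #e54ed1
45% tint:
  R: 243 + 0.45×(255−243) = 243 + 5.4 = 248.4 → 248
  G: 71 + 82.8 = 153.8 → 154
  B: 220 + 15.75 = 235.75 → 236
  → #f89aec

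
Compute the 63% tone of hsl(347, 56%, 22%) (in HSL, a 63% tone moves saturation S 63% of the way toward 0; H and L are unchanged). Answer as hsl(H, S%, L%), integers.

hsl(347, 21%, 22%)

S moves 63% from 56 toward 0: 56 − 35.28 = 20.72 → 21.
H and L are unchanged.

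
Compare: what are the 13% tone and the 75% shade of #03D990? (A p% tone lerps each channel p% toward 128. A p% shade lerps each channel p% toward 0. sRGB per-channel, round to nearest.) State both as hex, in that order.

#13CD8E, #013624

#03D990 is rgb(3, 217, 144).
13% tone:
  R: 3 + 16.25 = 19.25 → 19
  G: 217 + 0.13×(128−217) = 217 − 11.57 = 205.43 → 205
  B: 144 + 0.13×(128−144) = 144 − 2.08 = 141.92 → 142
  → #13CD8E
75% shade:
  R: 3 + 0.75×(0−3) = 3 − 2.25 = 0.75 → 1
  G: 217 + 0.75×(0−217) = 217 − 162.75 = 54.25 → 54
  B: 144 − 108 = 36 → 36
  → #013624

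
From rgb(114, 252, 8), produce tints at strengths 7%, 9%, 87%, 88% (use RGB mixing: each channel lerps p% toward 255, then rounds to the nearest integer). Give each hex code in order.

7%: (114 + 9.87 = 123.87→124, 252→252, 8 + 17.29 = 25.29→25) → #7cfc19
9%: (114 + 12.69 = 126.69→127, 252→252, 8 + 22.23 = 30.23→30) → #7ffc1e
87%: (114 + 122.67 = 236.67→237, 252 + 2.61 = 254.61→255, 8 + 214.89 = 222.89→223) → #edffdf
88%: (114 + 124.08 = 238.08→238, 252 + 2.64 = 254.64→255, 8 + 217.36 = 225.36→225) → #eeffe1

#7cfc19, #7ffc1e, #edffdf, #eeffe1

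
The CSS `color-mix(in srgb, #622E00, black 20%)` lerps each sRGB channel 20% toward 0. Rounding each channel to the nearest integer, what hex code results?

#4E2500

#622E00 is rgb(98, 46, 0).
Lerp each channel 20% toward 0:
  R: 98 + 0.2×(0−98) = 98 − 19.6 = 78.4 → 78
  G: 46 + 0.2×(0−46) = 46 − 9.2 = 36.8 → 37
  B: 0 + 0.2×(0−0) = 0 + 0 = 0 → 0
rgb(78, 37, 0) = #4E2500.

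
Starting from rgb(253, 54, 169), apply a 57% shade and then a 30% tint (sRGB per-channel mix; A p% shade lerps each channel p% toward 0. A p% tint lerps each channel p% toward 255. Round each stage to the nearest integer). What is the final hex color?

#995d80

Lerp each channel 57% toward 0:
  R: 253 + 0.57×(0−253) = 253 − 144.21 = 108.79 → 109
  G: 54 + 0.57×(0−54) = 54 − 30.78 = 23.22 → 23
  B: 169 − 96.33 = 72.67 → 73
After the shade: rgb(109, 23, 73) = #6d1749.
A 30% tint moves each channel 30% toward 255:
  R: 109 + 43.8 = 152.8 → 153
  G: 23 + 69.6 = 92.6 → 93
  B: 73 + 54.6 = 127.6 → 128
rgb(153, 93, 128) = #995d80.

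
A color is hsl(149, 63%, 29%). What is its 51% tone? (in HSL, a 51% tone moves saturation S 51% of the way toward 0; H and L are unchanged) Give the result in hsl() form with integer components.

S moves 51% from 63 toward 0: 63 − 32.13 = 30.87 → 31.
H and L are unchanged.

hsl(149, 31%, 29%)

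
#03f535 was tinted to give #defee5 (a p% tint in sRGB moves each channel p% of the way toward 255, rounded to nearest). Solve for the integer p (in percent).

#03f535 is rgb(3, 245, 53); #defee5 is rgb(222, 254, 229).
On the R channel (widest range): 222 ≈ 3 + (p/100)(255 − 3), so p ≈ 100×(222 − 3)/(255 − 3) = 21900/252 = 86.90.
p = 87 reproduces all three channels after rounding.

87%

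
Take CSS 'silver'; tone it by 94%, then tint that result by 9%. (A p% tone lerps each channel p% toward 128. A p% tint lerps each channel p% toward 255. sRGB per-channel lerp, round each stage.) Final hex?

#8F8F8F

CSS silver is rgb(192, 192, 192).
Per channel, c → c + 0.94(128 − c):
  R: 192 + 0.94×(128−192) = 192 − 60.16 = 131.84 → 132
  G: 192 − 60.16 = 131.84 → 132
  B: 192 − 60.16 = 131.84 → 132
After the tone: rgb(132, 132, 132) = #848484.
Lerp each channel 9% toward 255:
  R: 132 + 11.07 = 143.07 → 143
  G: 132 + 11.07 = 143.07 → 143
  B: 132 + 11.07 = 143.07 → 143
rgb(143, 143, 143) = #8F8F8F.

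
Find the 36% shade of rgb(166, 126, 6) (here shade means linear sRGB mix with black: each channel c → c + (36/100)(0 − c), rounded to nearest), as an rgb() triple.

rgb(106, 81, 4)

Lerp each channel 36% toward 0:
  R: 166 − 59.76 = 106.24 → 106
  G: 126 + 0.36×(0−126) = 126 − 45.36 = 80.64 → 81
  B: 6 + 0.36×(0−6) = 6 − 2.16 = 3.84 → 4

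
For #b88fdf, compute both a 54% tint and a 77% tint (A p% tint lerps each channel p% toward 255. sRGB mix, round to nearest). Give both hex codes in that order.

#decbf0, #efe5f8

#b88fdf is rgb(184, 143, 223).
54% tint:
  R: 184 + 0.54×(255−184) = 184 + 38.34 = 222.34 → 222
  G: 143 + 60.48 = 203.48 → 203
  B: 223 + 17.28 = 240.28 → 240
  → #decbf0
77% tint:
  R: 184 + 54.67 = 238.67 → 239
  G: 143 + 0.77×(255−143) = 143 + 86.24 = 229.24 → 229
  B: 223 + 24.64 = 247.64 → 248
  → #efe5f8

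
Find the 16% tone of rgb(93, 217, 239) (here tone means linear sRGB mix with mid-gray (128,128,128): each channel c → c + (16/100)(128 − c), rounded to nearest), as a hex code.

Per channel, c → c + 0.16(128 − c):
  R: 93 + 0.16×(128−93) = 93 + 5.6 = 98.6 → 99
  G: 217 + 0.16×(128−217) = 217 − 14.24 = 202.76 → 203
  B: 239 + 0.16×(128−239) = 239 − 17.76 = 221.24 → 221
rgb(99, 203, 221) = #63CBDD.

#63CBDD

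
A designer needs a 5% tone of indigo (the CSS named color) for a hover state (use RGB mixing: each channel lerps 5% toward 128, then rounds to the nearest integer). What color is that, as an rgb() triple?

rgb(78, 6, 130)

CSS indigo is rgb(75, 0, 130).
Per channel, c → c + 0.05(128 − c):
  R: 75 + 0.05×(128−75) = 75 + 2.65 = 77.65 → 78
  G: 0 + 6.4 = 6.4 → 6
  B: 130 + 0.05×(128−130) = 130 − 0.1 = 129.9 → 130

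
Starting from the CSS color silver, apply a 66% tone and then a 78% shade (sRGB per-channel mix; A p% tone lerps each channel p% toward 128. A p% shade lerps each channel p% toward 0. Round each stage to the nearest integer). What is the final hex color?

#212121

CSS silver is rgb(192, 192, 192).
Per channel, c → c + 0.66(128 − c):
  R: 192 + 0.66×(128−192) = 192 − 42.24 = 149.76 → 150
  G: 192 + 0.66×(128−192) = 192 − 42.24 = 149.76 → 150
  B: 192 + 0.66×(128−192) = 192 − 42.24 = 149.76 → 150
After the tone: rgb(150, 150, 150) = #969696.
Per channel, c → c + 0.78(0 − c):
  R: 150 − 117 = 33 → 33
  G: 150 + 0.78×(0−150) = 150 − 117 = 33 → 33
  B: 150 − 117 = 33 → 33
rgb(33, 33, 33) = #212121.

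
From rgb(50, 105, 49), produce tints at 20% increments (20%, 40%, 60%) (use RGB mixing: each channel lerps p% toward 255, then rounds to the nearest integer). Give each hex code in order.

20%: (50 + 41 = 91→91, 105 + 30 = 135→135, 49 + 41.2 = 90.2→90) → #5b875a
40%: (50 + 82 = 132→132, 105 + 60 = 165→165, 49 + 82.4 = 131.4→131) → #84a583
60%: (50 + 123 = 173→173, 105 + 90 = 195→195, 49 + 123.6 = 172.6→173) → #adc3ad

#5b875a, #84a583, #adc3ad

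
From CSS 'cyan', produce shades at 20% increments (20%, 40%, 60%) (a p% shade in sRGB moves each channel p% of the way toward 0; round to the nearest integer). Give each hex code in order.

#00CCCC, #009999, #006666

CSS cyan is rgb(0, 255, 255).
20%: (0→0, 255 − 51 = 204→204, 255 − 51 = 204→204) → #00CCCC
40%: (0→0, 255 − 102 = 153→153, 255 − 102 = 153→153) → #009999
60%: (0→0, 255 − 153 = 102→102, 255 − 153 = 102→102) → #006666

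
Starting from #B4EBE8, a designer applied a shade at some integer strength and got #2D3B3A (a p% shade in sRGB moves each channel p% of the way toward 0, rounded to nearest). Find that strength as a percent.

#B4EBE8 is rgb(180, 235, 232); #2D3B3A is rgb(45, 59, 58).
On the G channel (widest range): 59 ≈ 235 + (p/100)(0 − 235), so p ≈ 100×(59 − 235)/(0 − 235) = -17600/-235 = 74.89.
p = 75 reproduces all three channels after rounding.

75%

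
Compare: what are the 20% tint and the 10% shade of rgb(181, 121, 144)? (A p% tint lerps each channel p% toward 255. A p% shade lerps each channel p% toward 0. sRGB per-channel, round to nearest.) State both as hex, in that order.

#C494A6, #A36D82

20% tint:
  R: 181 + 14.8 = 195.8 → 196
  G: 121 + 0.2×(255−121) = 121 + 26.8 = 147.8 → 148
  B: 144 + 0.2×(255−144) = 144 + 22.2 = 166.2 → 166
  → #C494A6
10% shade:
  R: 181 + 0.1×(0−181) = 181 − 18.1 = 162.9 → 163
  G: 121 + 0.1×(0−121) = 121 − 12.1 = 108.9 → 109
  B: 144 + 0.1×(0−144) = 144 − 14.4 = 129.6 → 130
  → #A36D82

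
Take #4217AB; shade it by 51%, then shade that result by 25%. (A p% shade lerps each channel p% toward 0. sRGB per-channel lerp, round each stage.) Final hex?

#18083F

#4217AB is rgb(66, 23, 171).
A 51% shade moves each channel 51% toward 0:
  R: 66 − 33.66 = 32.34 → 32
  G: 23 − 11.73 = 11.27 → 11
  B: 171 + 0.51×(0−171) = 171 − 87.21 = 83.79 → 84
After the shade: rgb(32, 11, 84) = #200B54.
Lerp each channel 25% toward 0:
  R: 32 − 8 = 24 → 24
  G: 11 − 2.75 = 8.25 → 8
  B: 84 + 0.25×(0−84) = 84 − 21 = 63 → 63
rgb(24, 8, 63) = #18083F.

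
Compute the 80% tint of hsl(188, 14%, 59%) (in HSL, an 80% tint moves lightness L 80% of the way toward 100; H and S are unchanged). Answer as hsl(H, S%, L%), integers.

hsl(188, 14%, 92%)

L moves 80% from 59 toward 100: 59 + 32.8 = 91.8 → 92.
H and S are unchanged.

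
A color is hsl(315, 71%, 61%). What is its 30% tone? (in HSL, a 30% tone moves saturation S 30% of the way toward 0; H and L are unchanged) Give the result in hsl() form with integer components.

S moves 30% from 71 toward 0: 71 − 21.3 = 49.7 → 50.
H and L are unchanged.

hsl(315, 50%, 61%)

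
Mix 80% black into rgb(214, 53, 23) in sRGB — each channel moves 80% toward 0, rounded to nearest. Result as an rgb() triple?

An 80% shade moves each channel 80% toward 0:
  R: 214 − 171.2 = 42.8 → 43
  G: 53 − 42.4 = 10.6 → 11
  B: 23 + 0.8×(0−23) = 23 − 18.4 = 4.6 → 5

rgb(43, 11, 5)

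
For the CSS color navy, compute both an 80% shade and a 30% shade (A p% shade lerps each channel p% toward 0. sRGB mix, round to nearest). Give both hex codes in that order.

CSS navy is rgb(0, 0, 128).
80% shade:
  R: 0 + 0.8×(0−0) = 0 + 0 = 0 → 0
  G: 0 + 0.8×(0−0) = 0 + 0 = 0 → 0
  B: 128 + 0.8×(0−128) = 128 − 102.4 = 25.6 → 26
  → #00001a
30% shade:
  R: 0 + 0.3×(0−0) = 0 + 0 = 0 → 0
  G: 0 + 0.3×(0−0) = 0 + 0 = 0 → 0
  B: 128 + 0.3×(0−128) = 128 − 38.4 = 89.6 → 90
  → #00005a

#00001a, #00005a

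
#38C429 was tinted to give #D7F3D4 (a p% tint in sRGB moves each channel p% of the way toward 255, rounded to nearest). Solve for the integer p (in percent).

#38C429 is rgb(56, 196, 41); #D7F3D4 is rgb(215, 243, 212).
On the B channel (widest range): 212 ≈ 41 + (p/100)(255 − 41), so p ≈ 100×(212 − 41)/(255 − 41) = 17100/214 = 79.91.
p = 80 reproduces all three channels after rounding.

80%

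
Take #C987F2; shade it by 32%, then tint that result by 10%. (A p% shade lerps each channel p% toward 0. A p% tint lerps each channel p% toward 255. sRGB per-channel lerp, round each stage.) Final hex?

#956CAE

#C987F2 is rgb(201, 135, 242).
Lerp each channel 32% toward 0:
  R: 201 + 0.32×(0−201) = 201 − 64.32 = 136.68 → 137
  G: 135 + 0.32×(0−135) = 135 − 43.2 = 91.8 → 92
  B: 242 + 0.32×(0−242) = 242 − 77.44 = 164.56 → 165
After the shade: rgb(137, 92, 165) = #895CA5.
Lerp each channel 10% toward 255:
  R: 137 + 11.8 = 148.8 → 149
  G: 92 + 0.1×(255−92) = 92 + 16.3 = 108.3 → 108
  B: 165 + 0.1×(255−165) = 165 + 9 = 174 → 174
rgb(149, 108, 174) = #956CAE.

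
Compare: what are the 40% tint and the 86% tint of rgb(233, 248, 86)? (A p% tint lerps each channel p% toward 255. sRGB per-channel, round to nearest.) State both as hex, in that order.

40% tint:
  R: 233 + 8.8 = 241.8 → 242
  G: 248 + 0.4×(255−248) = 248 + 2.8 = 250.8 → 251
  B: 86 + 0.4×(255−86) = 86 + 67.6 = 153.6 → 154
  → #F2FB9A
86% tint:
  R: 233 + 0.86×(255−233) = 233 + 18.92 = 251.92 → 252
  G: 248 + 0.86×(255−248) = 248 + 6.02 = 254.02 → 254
  B: 86 + 145.34 = 231.34 → 231
  → #FCFEE7

#F2FB9A, #FCFEE7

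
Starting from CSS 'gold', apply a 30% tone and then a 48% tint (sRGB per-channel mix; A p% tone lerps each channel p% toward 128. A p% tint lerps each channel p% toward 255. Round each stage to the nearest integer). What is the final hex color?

#EBDD8E

CSS gold is rgb(255, 215, 0).
Per channel, c → c + 0.3(128 − c):
  R: 255 + 0.3×(128−255) = 255 − 38.1 = 216.9 → 217
  G: 215 + 0.3×(128−215) = 215 − 26.1 = 188.9 → 189
  B: 0 + 0.3×(128−0) = 0 + 38.4 = 38.4 → 38
After the tone: rgb(217, 189, 38) = #D9BD26.
A 48% tint moves each channel 48% toward 255:
  R: 217 + 0.48×(255−217) = 217 + 18.24 = 235.24 → 235
  G: 189 + 31.68 = 220.68 → 221
  B: 38 + 104.16 = 142.16 → 142
rgb(235, 221, 142) = #EBDD8E.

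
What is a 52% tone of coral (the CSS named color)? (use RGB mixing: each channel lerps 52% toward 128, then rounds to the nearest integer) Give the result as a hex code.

CSS coral is rgb(255, 127, 80).
A 52% tone moves each channel 52% toward 128:
  R: 255 − 66.04 = 188.96 → 189
  G: 127 + 0.52×(128−127) = 127 + 0.52 = 127.52 → 128
  B: 80 + 0.52×(128−80) = 80 + 24.96 = 104.96 → 105
rgb(189, 128, 105) = #BD8069.

#BD8069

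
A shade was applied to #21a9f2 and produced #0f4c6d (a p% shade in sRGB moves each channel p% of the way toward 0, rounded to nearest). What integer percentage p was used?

55%

#21a9f2 is rgb(33, 169, 242); #0f4c6d is rgb(15, 76, 109).
On the B channel (widest range): 109 ≈ 242 + (p/100)(0 − 242), so p ≈ 100×(109 − 242)/(0 − 242) = -13300/-242 = 54.96.
p = 55 reproduces all three channels after rounding.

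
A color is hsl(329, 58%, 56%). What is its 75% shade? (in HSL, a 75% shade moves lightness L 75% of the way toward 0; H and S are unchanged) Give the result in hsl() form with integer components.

L moves 75% from 56 toward 0: 56 − 42 = 14 → 14.
H and S are unchanged.

hsl(329, 58%, 14%)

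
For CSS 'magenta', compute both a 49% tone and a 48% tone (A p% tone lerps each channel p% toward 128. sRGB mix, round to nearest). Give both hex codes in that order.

#C13FC1, #C23DC2

CSS magenta is rgb(255, 0, 255).
49% tone:
  R: 255 + 0.49×(128−255) = 255 − 62.23 = 192.77 → 193
  G: 0 + 0.49×(128−0) = 0 + 62.72 = 62.72 → 63
  B: 255 + 0.49×(128−255) = 255 − 62.23 = 192.77 → 193
  → #C13FC1
48% tone:
  R: 255 + 0.48×(128−255) = 255 − 60.96 = 194.04 → 194
  G: 0 + 0.48×(128−0) = 0 + 61.44 = 61.44 → 61
  B: 255 − 60.96 = 194.04 → 194
  → #C23DC2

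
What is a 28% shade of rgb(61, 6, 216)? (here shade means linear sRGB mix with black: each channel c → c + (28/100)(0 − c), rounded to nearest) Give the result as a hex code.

#2C049C

A 28% shade moves each channel 28% toward 0:
  R: 61 + 0.28×(0−61) = 61 − 17.08 = 43.92 → 44
  G: 6 − 1.68 = 4.32 → 4
  B: 216 + 0.28×(0−216) = 216 − 60.48 = 155.52 → 156
rgb(44, 4, 156) = #2C049C.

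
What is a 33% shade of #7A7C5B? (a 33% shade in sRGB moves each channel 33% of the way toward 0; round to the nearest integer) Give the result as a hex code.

#7A7C5B is rgb(122, 124, 91).
Lerp each channel 33% toward 0:
  R: 122 + 0.33×(0−122) = 122 − 40.26 = 81.74 → 82
  G: 124 − 40.92 = 83.08 → 83
  B: 91 + 0.33×(0−91) = 91 − 30.03 = 60.97 → 61
rgb(82, 83, 61) = #52533D.

#52533D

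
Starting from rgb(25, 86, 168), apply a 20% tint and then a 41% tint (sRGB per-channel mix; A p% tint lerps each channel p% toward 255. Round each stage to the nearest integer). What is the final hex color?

Per channel, c → c + 0.2(255 − c):
  R: 25 + 0.2×(255−25) = 25 + 46 = 71 → 71
  G: 86 + 33.8 = 119.8 → 120
  B: 168 + 0.2×(255−168) = 168 + 17.4 = 185.4 → 185
After the tint: rgb(71, 120, 185) = #4778B9.
Per channel, c → c + 0.41(255 − c):
  R: 71 + 75.44 = 146.44 → 146
  G: 120 + 0.41×(255−120) = 120 + 55.35 = 175.35 → 175
  B: 185 + 28.7 = 213.7 → 214
rgb(146, 175, 214) = #92AFD6.

#92AFD6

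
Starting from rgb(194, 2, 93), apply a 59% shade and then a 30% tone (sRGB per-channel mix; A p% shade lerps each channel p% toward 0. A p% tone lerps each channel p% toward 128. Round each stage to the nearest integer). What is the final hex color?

Lerp each channel 59% toward 0:
  R: 194 − 114.46 = 79.54 → 80
  G: 2 − 1.18 = 0.82 → 1
  B: 93 − 54.87 = 38.13 → 38
After the shade: rgb(80, 1, 38) = #500126.
Lerp each channel 30% toward 128:
  R: 80 + 0.3×(128−80) = 80 + 14.4 = 94.4 → 94
  G: 1 + 38.1 = 39.1 → 39
  B: 38 + 0.3×(128−38) = 38 + 27 = 65 → 65
rgb(94, 39, 65) = #5e2741.

#5e2741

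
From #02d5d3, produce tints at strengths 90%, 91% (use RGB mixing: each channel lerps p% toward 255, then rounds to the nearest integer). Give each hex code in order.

#02d5d3 is rgb(2, 213, 211).
90%: (2 + 227.7 = 229.7→230, 213 + 37.8 = 250.8→251, 211 + 39.6 = 250.6→251) → #e6fbfb
91%: (2 + 230.23 = 232.23→232, 213 + 38.22 = 251.22→251, 211 + 40.04 = 251.04→251) → #e8fbfb

#e6fbfb, #e8fbfb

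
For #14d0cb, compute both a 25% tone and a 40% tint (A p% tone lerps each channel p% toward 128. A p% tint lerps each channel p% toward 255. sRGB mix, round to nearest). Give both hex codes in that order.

#2fbcb8, #72e3e0

#14d0cb is rgb(20, 208, 203).
25% tone:
  R: 20 + 27 = 47 → 47
  G: 208 + 0.25×(128−208) = 208 − 20 = 188 → 188
  B: 203 − 18.75 = 184.25 → 184
  → #2fbcb8
40% tint:
  R: 20 + 0.4×(255−20) = 20 + 94 = 114 → 114
  G: 208 + 18.8 = 226.8 → 227
  B: 203 + 20.8 = 223.8 → 224
  → #72e3e0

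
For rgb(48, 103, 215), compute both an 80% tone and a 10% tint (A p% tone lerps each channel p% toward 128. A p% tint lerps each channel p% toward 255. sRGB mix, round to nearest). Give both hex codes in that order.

80% tone:
  R: 48 + 0.8×(128−48) = 48 + 64 = 112 → 112
  G: 103 + 20 = 123 → 123
  B: 215 + 0.8×(128−215) = 215 − 69.6 = 145.4 → 145
  → #707b91
10% tint:
  R: 48 + 0.1×(255−48) = 48 + 20.7 = 68.7 → 69
  G: 103 + 0.1×(255−103) = 103 + 15.2 = 118.2 → 118
  B: 215 + 0.1×(255−215) = 215 + 4 = 219 → 219
  → #4576db

#707b91, #4576db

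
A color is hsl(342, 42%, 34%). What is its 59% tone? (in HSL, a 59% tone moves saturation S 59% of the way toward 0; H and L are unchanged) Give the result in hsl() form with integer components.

S moves 59% from 42 toward 0: 42 − 24.78 = 17.22 → 17.
H and L are unchanged.

hsl(342, 17%, 34%)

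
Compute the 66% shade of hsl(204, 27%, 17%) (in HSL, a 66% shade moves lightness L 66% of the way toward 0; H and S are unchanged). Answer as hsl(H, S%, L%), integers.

hsl(204, 27%, 6%)

L moves 66% from 17 toward 0: 17 − 11.22 = 5.78 → 6.
H and S are unchanged.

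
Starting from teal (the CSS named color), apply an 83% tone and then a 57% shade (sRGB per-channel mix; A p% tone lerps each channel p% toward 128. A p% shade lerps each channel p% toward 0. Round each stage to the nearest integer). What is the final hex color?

CSS teal is rgb(0, 128, 128).
Per channel, c → c + 0.83(128 − c):
  R: 0 + 0.83×(128−0) = 0 + 106.24 = 106.24 → 106
  G: 128 + 0 = 128 → 128
  B: 128 + 0.83×(128−128) = 128 + 0 = 128 → 128
After the tone: rgb(106, 128, 128) = #6A8080.
A 57% shade moves each channel 57% toward 0:
  R: 106 − 60.42 = 45.58 → 46
  G: 128 + 0.57×(0−128) = 128 − 72.96 = 55.04 → 55
  B: 128 + 0.57×(0−128) = 128 − 72.96 = 55.04 → 55
rgb(46, 55, 55) = #2E3737.

#2E3737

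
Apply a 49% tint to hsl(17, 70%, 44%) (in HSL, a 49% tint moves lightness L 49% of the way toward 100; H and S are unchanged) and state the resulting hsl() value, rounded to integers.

hsl(17, 70%, 71%)

L moves 49% from 44 toward 100: 44 + 27.44 = 71.44 → 71.
H and S are unchanged.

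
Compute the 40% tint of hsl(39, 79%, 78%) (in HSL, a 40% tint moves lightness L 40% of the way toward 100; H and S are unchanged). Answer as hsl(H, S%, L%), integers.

L moves 40% from 78 toward 100: 78 + 8.8 = 86.8 → 87.
H and S are unchanged.

hsl(39, 79%, 87%)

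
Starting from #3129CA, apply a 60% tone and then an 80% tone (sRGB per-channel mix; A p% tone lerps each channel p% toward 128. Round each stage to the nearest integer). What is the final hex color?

#3129CA is rgb(49, 41, 202).
A 60% tone moves each channel 60% toward 128:
  R: 49 + 47.4 = 96.4 → 96
  G: 41 + 0.6×(128−41) = 41 + 52.2 = 93.2 → 93
  B: 202 + 0.6×(128−202) = 202 − 44.4 = 157.6 → 158
After the tone: rgb(96, 93, 158) = #605D9E.
An 80% tone moves each channel 80% toward 128:
  R: 96 + 0.8×(128−96) = 96 + 25.6 = 121.6 → 122
  G: 93 + 28 = 121 → 121
  B: 158 + 0.8×(128−158) = 158 − 24 = 134 → 134
rgb(122, 121, 134) = #7A7986.

#7A7986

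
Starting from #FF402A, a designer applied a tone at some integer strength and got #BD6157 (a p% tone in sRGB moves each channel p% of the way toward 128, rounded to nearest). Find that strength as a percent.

#FF402A is rgb(255, 64, 42); #BD6157 is rgb(189, 97, 87).
On the R channel (widest range): 189 ≈ 255 + (p/100)(128 − 255), so p ≈ 100×(189 − 255)/(128 − 255) = -6600/-127 = 51.97.
p = 52 reproduces all three channels after rounding.

52%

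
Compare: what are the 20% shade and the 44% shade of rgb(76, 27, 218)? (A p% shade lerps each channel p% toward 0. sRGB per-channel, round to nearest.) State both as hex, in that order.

20% shade:
  R: 76 + 0.2×(0−76) = 76 − 15.2 = 60.8 → 61
  G: 27 + 0.2×(0−27) = 27 − 5.4 = 21.6 → 22
  B: 218 + 0.2×(0−218) = 218 − 43.6 = 174.4 → 174
  → #3D16AE
44% shade:
  R: 76 + 0.44×(0−76) = 76 − 33.44 = 42.56 → 43
  G: 27 + 0.44×(0−27) = 27 − 11.88 = 15.12 → 15
  B: 218 + 0.44×(0−218) = 218 − 95.92 = 122.08 → 122
  → #2B0F7A

#3D16AE, #2B0F7A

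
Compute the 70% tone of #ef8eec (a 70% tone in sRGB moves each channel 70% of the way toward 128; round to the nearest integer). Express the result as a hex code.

#ef8eec is rgb(239, 142, 236).
A 70% tone moves each channel 70% toward 128:
  R: 239 + 0.7×(128−239) = 239 − 77.7 = 161.3 → 161
  G: 142 + 0.7×(128−142) = 142 − 9.8 = 132.2 → 132
  B: 236 − 75.6 = 160.4 → 160
rgb(161, 132, 160) = #a184a0.

#a184a0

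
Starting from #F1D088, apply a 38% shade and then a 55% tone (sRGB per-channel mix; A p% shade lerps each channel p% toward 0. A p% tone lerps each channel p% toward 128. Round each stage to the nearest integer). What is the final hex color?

#F1D088 is rgb(241, 208, 136).
A 38% shade moves each channel 38% toward 0:
  R: 241 − 91.58 = 149.42 → 149
  G: 208 + 0.38×(0−208) = 208 − 79.04 = 128.96 → 129
  B: 136 + 0.38×(0−136) = 136 − 51.68 = 84.32 → 84
After the shade: rgb(149, 129, 84) = #958154.
Lerp each channel 55% toward 128:
  R: 149 + 0.55×(128−149) = 149 − 11.55 = 137.45 → 137
  G: 129 − 0.55 = 128.45 → 128
  B: 84 + 0.55×(128−84) = 84 + 24.2 = 108.2 → 108
rgb(137, 128, 108) = #89806C.

#89806C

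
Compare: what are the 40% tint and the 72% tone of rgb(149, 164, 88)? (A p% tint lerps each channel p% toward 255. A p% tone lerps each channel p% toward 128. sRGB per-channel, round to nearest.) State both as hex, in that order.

#bfc89b, #868a75

40% tint:
  R: 149 + 0.4×(255−149) = 149 + 42.4 = 191.4 → 191
  G: 164 + 0.4×(255−164) = 164 + 36.4 = 200.4 → 200
  B: 88 + 0.4×(255−88) = 88 + 66.8 = 154.8 → 155
  → #bfc89b
72% tone:
  R: 149 + 0.72×(128−149) = 149 − 15.12 = 133.88 → 134
  G: 164 + 0.72×(128−164) = 164 − 25.92 = 138.08 → 138
  B: 88 + 28.8 = 116.8 → 117
  → #868a75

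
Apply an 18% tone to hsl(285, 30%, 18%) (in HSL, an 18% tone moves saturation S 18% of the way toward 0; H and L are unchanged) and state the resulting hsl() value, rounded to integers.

S moves 18% from 30 toward 0: 30 − 5.4 = 24.6 → 25.
H and L are unchanged.

hsl(285, 25%, 18%)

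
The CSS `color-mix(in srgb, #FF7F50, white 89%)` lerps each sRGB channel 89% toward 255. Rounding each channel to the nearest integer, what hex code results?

#FF7F50 is rgb(255, 127, 80).
Lerp each channel 89% toward 255:
  R: 255 + 0.89×(255−255) = 255 + 0 = 255 → 255
  G: 127 + 113.92 = 240.92 → 241
  B: 80 + 155.75 = 235.75 → 236
rgb(255, 241, 236) = #FFF1EC.

#FFF1EC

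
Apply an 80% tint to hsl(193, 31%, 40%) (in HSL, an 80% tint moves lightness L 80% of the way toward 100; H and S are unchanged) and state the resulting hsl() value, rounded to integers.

hsl(193, 31%, 88%)

L moves 80% from 40 toward 100: 40 + 48 = 88 → 88.
H and S are unchanged.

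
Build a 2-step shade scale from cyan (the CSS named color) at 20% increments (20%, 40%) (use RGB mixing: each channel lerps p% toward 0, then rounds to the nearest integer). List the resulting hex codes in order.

#00CCCC, #009999

CSS cyan is rgb(0, 255, 255).
20%: (0→0, 255 − 51 = 204→204, 255 − 51 = 204→204) → #00CCCC
40%: (0→0, 255 − 102 = 153→153, 255 − 102 = 153→153) → #009999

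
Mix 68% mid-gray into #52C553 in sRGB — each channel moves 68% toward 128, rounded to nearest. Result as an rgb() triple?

rgb(113, 150, 114)

#52C553 is rgb(82, 197, 83).
Lerp each channel 68% toward 128:
  R: 82 + 0.68×(128−82) = 82 + 31.28 = 113.28 → 113
  G: 197 + 0.68×(128−197) = 197 − 46.92 = 150.08 → 150
  B: 83 + 30.6 = 113.6 → 114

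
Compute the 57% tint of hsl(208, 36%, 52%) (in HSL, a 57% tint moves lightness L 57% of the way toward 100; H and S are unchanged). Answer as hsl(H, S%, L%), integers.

hsl(208, 36%, 79%)

L moves 57% from 52 toward 100: 52 + 27.36 = 79.36 → 79.
H and S are unchanged.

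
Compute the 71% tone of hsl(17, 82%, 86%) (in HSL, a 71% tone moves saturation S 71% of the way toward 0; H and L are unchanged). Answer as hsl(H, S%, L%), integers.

hsl(17, 24%, 86%)

S moves 71% from 82 toward 0: 82 − 58.22 = 23.78 → 24.
H and L are unchanged.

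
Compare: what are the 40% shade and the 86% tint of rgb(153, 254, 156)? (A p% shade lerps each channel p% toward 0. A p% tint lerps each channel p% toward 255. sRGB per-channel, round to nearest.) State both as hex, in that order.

#5c985e, #f1fff1

40% shade:
  R: 153 + 0.4×(0−153) = 153 − 61.2 = 91.8 → 92
  G: 254 − 101.6 = 152.4 → 152
  B: 156 − 62.4 = 93.6 → 94
  → #5c985e
86% tint:
  R: 153 + 0.86×(255−153) = 153 + 87.72 = 240.72 → 241
  G: 254 + 0.86 = 254.86 → 255
  B: 156 + 0.86×(255−156) = 156 + 85.14 = 241.14 → 241
  → #f1fff1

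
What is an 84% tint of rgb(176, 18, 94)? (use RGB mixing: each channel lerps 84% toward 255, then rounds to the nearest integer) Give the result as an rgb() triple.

rgb(242, 217, 229)

Lerp each channel 84% toward 255:
  R: 176 + 0.84×(255−176) = 176 + 66.36 = 242.36 → 242
  G: 18 + 0.84×(255−18) = 18 + 199.08 = 217.08 → 217
  B: 94 + 135.24 = 229.24 → 229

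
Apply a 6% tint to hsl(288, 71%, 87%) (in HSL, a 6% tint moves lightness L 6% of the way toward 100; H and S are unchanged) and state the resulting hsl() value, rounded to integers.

L moves 6% from 87 toward 100: 87 + 0.78 = 87.78 → 88.
H and S are unchanged.

hsl(288, 71%, 88%)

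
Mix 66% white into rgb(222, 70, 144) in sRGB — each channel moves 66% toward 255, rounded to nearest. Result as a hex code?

#f4c0d9

Per channel, c → c + 0.66(255 − c):
  R: 222 + 0.66×(255−222) = 222 + 21.78 = 243.78 → 244
  G: 70 + 0.66×(255−70) = 70 + 122.1 = 192.1 → 192
  B: 144 + 73.26 = 217.26 → 217
rgb(244, 192, 217) = #f4c0d9.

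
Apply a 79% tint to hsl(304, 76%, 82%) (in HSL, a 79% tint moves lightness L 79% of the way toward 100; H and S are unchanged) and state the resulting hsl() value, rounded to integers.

L moves 79% from 82 toward 100: 82 + 14.22 = 96.22 → 96.
H and S are unchanged.

hsl(304, 76%, 96%)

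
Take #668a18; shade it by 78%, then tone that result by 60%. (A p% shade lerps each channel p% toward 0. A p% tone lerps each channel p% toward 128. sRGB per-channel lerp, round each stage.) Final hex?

#56594f

#668a18 is rgb(102, 138, 24).
Per channel, c → c + 0.78(0 − c):
  R: 102 + 0.78×(0−102) = 102 − 79.56 = 22.44 → 22
  G: 138 − 107.64 = 30.36 → 30
  B: 24 + 0.78×(0−24) = 24 − 18.72 = 5.28 → 5
After the shade: rgb(22, 30, 5) = #161e05.
Lerp each channel 60% toward 128:
  R: 22 + 0.6×(128−22) = 22 + 63.6 = 85.6 → 86
  G: 30 + 0.6×(128−30) = 30 + 58.8 = 88.8 → 89
  B: 5 + 0.6×(128−5) = 5 + 73.8 = 78.8 → 79
rgb(86, 89, 79) = #56594f.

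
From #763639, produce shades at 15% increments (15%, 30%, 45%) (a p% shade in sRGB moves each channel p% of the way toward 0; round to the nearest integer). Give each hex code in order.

#763639 is rgb(118, 54, 57).
15%: (118 − 17.7 = 100.3→100, 54 − 8.1 = 45.9→46, 57 − 8.55 = 48.45→48) → #642e30
30%: (118 − 35.4 = 82.6→83, 54 − 16.2 = 37.8→38, 57 − 17.1 = 39.9→40) → #532628
45%: (118 − 53.1 = 64.9→65, 54 − 24.3 = 29.7→30, 57 − 25.65 = 31.35→31) → #411e1f

#642e30, #532628, #411e1f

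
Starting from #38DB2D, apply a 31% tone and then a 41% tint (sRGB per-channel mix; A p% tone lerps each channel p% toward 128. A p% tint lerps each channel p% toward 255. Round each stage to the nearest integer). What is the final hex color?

#38DB2D is rgb(56, 219, 45).
Per channel, c → c + 0.31(128 − c):
  R: 56 + 0.31×(128−56) = 56 + 22.32 = 78.32 → 78
  G: 219 + 0.31×(128−219) = 219 − 28.21 = 190.79 → 191
  B: 45 + 25.73 = 70.73 → 71
After the tone: rgb(78, 191, 71) = #4EBF47.
A 41% tint moves each channel 41% toward 255:
  R: 78 + 0.41×(255−78) = 78 + 72.57 = 150.57 → 151
  G: 191 + 26.24 = 217.24 → 217
  B: 71 + 0.41×(255−71) = 71 + 75.44 = 146.44 → 146
rgb(151, 217, 146) = #97D992.

#97D992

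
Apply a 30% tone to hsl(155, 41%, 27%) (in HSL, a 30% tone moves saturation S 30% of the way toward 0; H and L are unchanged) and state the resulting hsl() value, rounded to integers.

hsl(155, 29%, 27%)

S moves 30% from 41 toward 0: 41 − 12.3 = 28.7 → 29.
H and L are unchanged.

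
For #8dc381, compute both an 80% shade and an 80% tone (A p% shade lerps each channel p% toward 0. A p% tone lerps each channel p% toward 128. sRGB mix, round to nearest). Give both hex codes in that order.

#1c271a, #838d80

#8dc381 is rgb(141, 195, 129).
80% shade:
  R: 141 − 112.8 = 28.2 → 28
  G: 195 + 0.8×(0−195) = 195 − 156 = 39 → 39
  B: 129 − 103.2 = 25.8 → 26
  → #1c271a
80% tone:
  R: 141 + 0.8×(128−141) = 141 − 10.4 = 130.6 → 131
  G: 195 + 0.8×(128−195) = 195 − 53.6 = 141.4 → 141
  B: 129 + 0.8×(128−129) = 129 − 0.8 = 128.2 → 128
  → #838d80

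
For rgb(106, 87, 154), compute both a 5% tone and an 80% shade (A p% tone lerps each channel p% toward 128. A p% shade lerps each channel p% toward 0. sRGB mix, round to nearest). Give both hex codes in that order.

5% tone:
  R: 106 + 1.1 = 107.1 → 107
  G: 87 + 0.05×(128−87) = 87 + 2.05 = 89.05 → 89
  B: 154 + 0.05×(128−154) = 154 − 1.3 = 152.7 → 153
  → #6B5999
80% shade:
  R: 106 + 0.8×(0−106) = 106 − 84.8 = 21.2 → 21
  G: 87 + 0.8×(0−87) = 87 − 69.6 = 17.4 → 17
  B: 154 + 0.8×(0−154) = 154 − 123.2 = 30.8 → 31
  → #15111F

#6B5999, #15111F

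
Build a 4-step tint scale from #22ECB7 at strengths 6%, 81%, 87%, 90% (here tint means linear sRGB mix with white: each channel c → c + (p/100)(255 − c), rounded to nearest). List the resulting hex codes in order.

#2FEDBB, #D5FBF1, #E2FDF6, #E9FDF8

#22ECB7 is rgb(34, 236, 183).
6%: (34 + 13.26 = 47.26→47, 236 + 1.14 = 237.14→237, 183 + 4.32 = 187.32→187) → #2FEDBB
81%: (34 + 179.01 = 213.01→213, 236 + 15.39 = 251.39→251, 183 + 58.32 = 241.32→241) → #D5FBF1
87%: (34 + 192.27 = 226.27→226, 236 + 16.53 = 252.53→253, 183 + 62.64 = 245.64→246) → #E2FDF6
90%: (34 + 198.9 = 232.9→233, 236 + 17.1 = 253.1→253, 183 + 64.8 = 247.8→248) → #E9FDF8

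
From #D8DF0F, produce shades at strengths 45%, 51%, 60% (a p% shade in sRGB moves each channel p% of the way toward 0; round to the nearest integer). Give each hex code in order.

#777B08, #6A6D07, #565906

#D8DF0F is rgb(216, 223, 15).
45%: (216 − 97.2 = 118.8→119, 223 − 100.35 = 122.65→123, 15 − 6.75 = 8.25→8) → #777B08
51%: (216 − 110.16 = 105.84→106, 223 − 113.73 = 109.27→109, 15 − 7.65 = 7.35→7) → #6A6D07
60%: (216 − 129.6 = 86.4→86, 223 − 133.8 = 89.2→89, 15 − 9 = 6→6) → #565906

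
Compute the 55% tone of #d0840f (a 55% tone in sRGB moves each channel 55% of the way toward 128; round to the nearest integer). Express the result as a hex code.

#d0840f is rgb(208, 132, 15).
A 55% tone moves each channel 55% toward 128:
  R: 208 − 44 = 164 → 164
  G: 132 − 2.2 = 129.8 → 130
  B: 15 + 0.55×(128−15) = 15 + 62.15 = 77.15 → 77
rgb(164, 130, 77) = #a4824d.

#a4824d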